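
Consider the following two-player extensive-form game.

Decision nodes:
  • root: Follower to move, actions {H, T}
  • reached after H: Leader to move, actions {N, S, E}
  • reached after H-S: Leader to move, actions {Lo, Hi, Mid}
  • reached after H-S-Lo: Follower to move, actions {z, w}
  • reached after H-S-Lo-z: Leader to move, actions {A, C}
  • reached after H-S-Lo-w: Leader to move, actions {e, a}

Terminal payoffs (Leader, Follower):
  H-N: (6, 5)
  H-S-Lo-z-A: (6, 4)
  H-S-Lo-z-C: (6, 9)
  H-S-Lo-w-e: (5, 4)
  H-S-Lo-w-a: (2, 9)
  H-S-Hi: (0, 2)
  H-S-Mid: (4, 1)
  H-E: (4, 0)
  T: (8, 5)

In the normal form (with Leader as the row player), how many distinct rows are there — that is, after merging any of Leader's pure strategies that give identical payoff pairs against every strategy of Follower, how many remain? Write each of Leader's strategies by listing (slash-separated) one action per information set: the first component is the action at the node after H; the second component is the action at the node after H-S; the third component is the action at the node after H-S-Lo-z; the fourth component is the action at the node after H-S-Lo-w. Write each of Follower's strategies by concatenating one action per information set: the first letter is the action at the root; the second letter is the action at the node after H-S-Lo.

Leader has 36 pure strategies: N/Lo/A/e, N/Lo/A/a, N/Lo/C/e, N/Lo/C/a, N/Hi/A/e, N/Hi/A/a, N/Hi/C/e, N/Hi/C/a, N/Mid/A/e, N/Mid/A/a, N/Mid/C/e, N/Mid/C/a, S/Lo/A/e, S/Lo/A/a, S/Lo/C/e, S/Lo/C/a, S/Hi/A/e, S/Hi/A/a, S/Hi/C/e, S/Hi/C/a, S/Mid/A/e, S/Mid/A/a, S/Mid/C/e, S/Mid/C/a, E/Lo/A/e, E/Lo/A/a, E/Lo/C/e, E/Lo/C/a, E/Hi/A/e, E/Hi/A/a, E/Hi/C/e, E/Hi/C/a, E/Mid/A/e, E/Mid/A/a, E/Mid/C/e, E/Mid/C/a. Columns: Hz, Hw, Tz, Tw.
{N/Lo/A/e, N/Lo/A/a, N/Lo/C/e, N/Lo/C/a, N/Hi/A/e, N/Hi/A/a, N/Hi/C/e, N/Hi/C/a, N/Mid/A/e, N/Mid/A/a, N/Mid/C/e, N/Mid/C/a} → row (6,5) (6,5) (8,5) (8,5)
{S/Lo/A/e} → row (6,4) (5,4) (8,5) (8,5)
{S/Lo/A/a} → row (6,4) (2,9) (8,5) (8,5)
{S/Lo/C/e} → row (6,9) (5,4) (8,5) (8,5)
{S/Lo/C/a} → row (6,9) (2,9) (8,5) (8,5)
{S/Hi/A/e, S/Hi/A/a, S/Hi/C/e, S/Hi/C/a} → row (0,2) (0,2) (8,5) (8,5)
{S/Mid/A/e, S/Mid/A/a, S/Mid/C/e, S/Mid/C/a} → row (4,1) (4,1) (8,5) (8,5)
{E/Lo/A/e, E/Lo/A/a, E/Lo/C/e, E/Lo/C/a, E/Hi/A/e, E/Hi/A/a, E/Hi/C/e, E/Hi/C/a, E/Mid/A/e, E/Mid/A/a, E/Mid/C/e, E/Mid/C/a} → row (4,0) (4,0) (8,5) (8,5)
That's 8 distinct rows out of 36 strategies.

8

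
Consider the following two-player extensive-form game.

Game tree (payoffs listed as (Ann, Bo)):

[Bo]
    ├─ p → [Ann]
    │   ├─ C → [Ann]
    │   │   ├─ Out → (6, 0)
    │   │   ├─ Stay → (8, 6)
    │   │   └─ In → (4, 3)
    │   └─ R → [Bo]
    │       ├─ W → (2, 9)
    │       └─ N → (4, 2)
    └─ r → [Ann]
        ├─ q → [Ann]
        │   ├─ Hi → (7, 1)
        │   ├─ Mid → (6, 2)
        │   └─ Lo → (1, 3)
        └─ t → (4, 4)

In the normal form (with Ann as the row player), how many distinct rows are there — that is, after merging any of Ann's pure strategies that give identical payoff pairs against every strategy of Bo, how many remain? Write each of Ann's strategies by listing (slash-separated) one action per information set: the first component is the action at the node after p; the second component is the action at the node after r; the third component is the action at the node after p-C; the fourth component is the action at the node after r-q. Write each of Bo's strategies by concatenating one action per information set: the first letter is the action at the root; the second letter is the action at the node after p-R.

Ann has 36 pure strategies: C/q/Out/Hi, C/q/Out/Mid, C/q/Out/Lo, C/q/Stay/Hi, C/q/Stay/Mid, C/q/Stay/Lo, C/q/In/Hi, C/q/In/Mid, C/q/In/Lo, C/t/Out/Hi, C/t/Out/Mid, C/t/Out/Lo, C/t/Stay/Hi, C/t/Stay/Mid, C/t/Stay/Lo, C/t/In/Hi, C/t/In/Mid, C/t/In/Lo, R/q/Out/Hi, R/q/Out/Mid, R/q/Out/Lo, R/q/Stay/Hi, R/q/Stay/Mid, R/q/Stay/Lo, R/q/In/Hi, R/q/In/Mid, R/q/In/Lo, R/t/Out/Hi, R/t/Out/Mid, R/t/Out/Lo, R/t/Stay/Hi, R/t/Stay/Mid, R/t/Stay/Lo, R/t/In/Hi, R/t/In/Mid, R/t/In/Lo. Columns: pW, pN, rW, rN.
{C/q/Out/Hi} → row (6,0) (6,0) (7,1) (7,1)
{C/q/Out/Mid} → row (6,0) (6,0) (6,2) (6,2)
{C/q/Out/Lo} → row (6,0) (6,0) (1,3) (1,3)
{C/q/Stay/Hi} → row (8,6) (8,6) (7,1) (7,1)
{C/q/Stay/Mid} → row (8,6) (8,6) (6,2) (6,2)
{C/q/Stay/Lo} → row (8,6) (8,6) (1,3) (1,3)
{C/q/In/Hi} → row (4,3) (4,3) (7,1) (7,1)
{C/q/In/Mid} → row (4,3) (4,3) (6,2) (6,2)
{C/q/In/Lo} → row (4,3) (4,3) (1,3) (1,3)
{C/t/Out/Hi, C/t/Out/Mid, C/t/Out/Lo} → row (6,0) (6,0) (4,4) (4,4)
{C/t/Stay/Hi, C/t/Stay/Mid, C/t/Stay/Lo} → row (8,6) (8,6) (4,4) (4,4)
{C/t/In/Hi, C/t/In/Mid, C/t/In/Lo} → row (4,3) (4,3) (4,4) (4,4)
{R/q/Out/Hi, R/q/Stay/Hi, R/q/In/Hi} → row (2,9) (4,2) (7,1) (7,1)
{R/q/Out/Mid, R/q/Stay/Mid, R/q/In/Mid} → row (2,9) (4,2) (6,2) (6,2)
{R/q/Out/Lo, R/q/Stay/Lo, R/q/In/Lo} → row (2,9) (4,2) (1,3) (1,3)
{R/t/Out/Hi, R/t/Out/Mid, R/t/Out/Lo, R/t/Stay/Hi, R/t/Stay/Mid, R/t/Stay/Lo, R/t/In/Hi, R/t/In/Mid, R/t/In/Lo} → row (2,9) (4,2) (4,4) (4,4)
That's 16 distinct rows out of 36 strategies.

16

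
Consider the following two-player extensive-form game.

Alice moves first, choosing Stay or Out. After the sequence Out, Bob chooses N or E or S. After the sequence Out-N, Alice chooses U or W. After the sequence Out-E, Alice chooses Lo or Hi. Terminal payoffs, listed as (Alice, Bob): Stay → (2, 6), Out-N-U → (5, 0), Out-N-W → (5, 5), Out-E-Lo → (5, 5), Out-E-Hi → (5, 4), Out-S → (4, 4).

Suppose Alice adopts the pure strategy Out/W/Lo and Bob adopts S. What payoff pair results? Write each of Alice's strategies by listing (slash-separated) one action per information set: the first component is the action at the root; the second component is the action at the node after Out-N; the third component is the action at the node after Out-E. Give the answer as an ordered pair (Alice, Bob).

Trace the play path from the root:
  Alice plays Out
  Bob plays S at [Out]
→ terminal payoff (4, 4).
(Alice's choice at the node after Out-N is never reached on this path, so it doesn't affect the outcome.)

(4, 4)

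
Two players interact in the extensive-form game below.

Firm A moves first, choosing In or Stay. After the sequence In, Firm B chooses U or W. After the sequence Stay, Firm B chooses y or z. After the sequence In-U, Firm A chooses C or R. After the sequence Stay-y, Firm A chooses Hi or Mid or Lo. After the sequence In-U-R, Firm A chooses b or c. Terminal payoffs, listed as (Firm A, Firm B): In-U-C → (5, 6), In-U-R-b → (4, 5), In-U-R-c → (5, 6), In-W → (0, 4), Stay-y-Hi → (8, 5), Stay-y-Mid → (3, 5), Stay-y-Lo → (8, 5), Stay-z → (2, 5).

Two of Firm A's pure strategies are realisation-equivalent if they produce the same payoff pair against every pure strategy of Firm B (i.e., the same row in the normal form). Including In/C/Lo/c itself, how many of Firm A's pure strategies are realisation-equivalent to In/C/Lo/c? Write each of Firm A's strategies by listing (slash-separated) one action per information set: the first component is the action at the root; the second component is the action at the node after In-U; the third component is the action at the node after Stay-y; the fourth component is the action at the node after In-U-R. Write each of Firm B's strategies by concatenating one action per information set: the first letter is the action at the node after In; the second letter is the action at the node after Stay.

9

Row for In/C/Lo/c (columns Uy, Uz, Wy, Wz): (5,6) (5,6) (0,4) (0,4).
Under In/C/Lo/c, Firm A's choice at the node after Stay-y and at the node after In-U-R can never be reached regardless of what Firm B does, so varying those choices leaves every outcome unchanged.
Holding the reachable choices fixed and varying the unreachable ones freely already gives 3 × 2 = 6 equivalent strategies.
Checking the remaining rows, In/R/Hi/c, In/R/Mid/c, In/R/Lo/c also happen to give the same payoffs in every column, bringing the total to 9: In/C/Hi/b, In/C/Hi/c, In/C/Mid/b, In/C/Mid/c, In/C/Lo/b, In/C/Lo/c, In/R/Hi/c, In/R/Mid/c, In/R/Lo/c.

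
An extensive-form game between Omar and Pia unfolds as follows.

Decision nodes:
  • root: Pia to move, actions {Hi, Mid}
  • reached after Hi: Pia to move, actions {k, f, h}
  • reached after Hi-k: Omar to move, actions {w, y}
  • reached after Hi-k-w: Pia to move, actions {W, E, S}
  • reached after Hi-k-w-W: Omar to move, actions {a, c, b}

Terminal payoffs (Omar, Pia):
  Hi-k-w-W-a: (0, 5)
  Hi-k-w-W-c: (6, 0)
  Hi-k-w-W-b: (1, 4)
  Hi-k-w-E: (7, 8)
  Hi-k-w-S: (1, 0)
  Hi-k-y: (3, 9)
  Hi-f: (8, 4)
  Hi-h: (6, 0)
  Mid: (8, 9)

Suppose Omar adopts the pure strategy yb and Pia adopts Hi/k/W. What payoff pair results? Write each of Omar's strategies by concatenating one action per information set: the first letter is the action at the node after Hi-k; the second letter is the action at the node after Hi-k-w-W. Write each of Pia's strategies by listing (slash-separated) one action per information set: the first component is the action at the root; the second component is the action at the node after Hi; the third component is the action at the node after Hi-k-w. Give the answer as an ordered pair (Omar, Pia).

(3, 9)

Trace the play path from the root:
  Pia plays Hi
  Pia plays k at [Hi]
  Omar plays y at [Hi-k]
→ terminal payoff (3, 9).
(Omar's choice at the node after Hi-k-w-W is never reached on this path, so it doesn't affect the outcome.)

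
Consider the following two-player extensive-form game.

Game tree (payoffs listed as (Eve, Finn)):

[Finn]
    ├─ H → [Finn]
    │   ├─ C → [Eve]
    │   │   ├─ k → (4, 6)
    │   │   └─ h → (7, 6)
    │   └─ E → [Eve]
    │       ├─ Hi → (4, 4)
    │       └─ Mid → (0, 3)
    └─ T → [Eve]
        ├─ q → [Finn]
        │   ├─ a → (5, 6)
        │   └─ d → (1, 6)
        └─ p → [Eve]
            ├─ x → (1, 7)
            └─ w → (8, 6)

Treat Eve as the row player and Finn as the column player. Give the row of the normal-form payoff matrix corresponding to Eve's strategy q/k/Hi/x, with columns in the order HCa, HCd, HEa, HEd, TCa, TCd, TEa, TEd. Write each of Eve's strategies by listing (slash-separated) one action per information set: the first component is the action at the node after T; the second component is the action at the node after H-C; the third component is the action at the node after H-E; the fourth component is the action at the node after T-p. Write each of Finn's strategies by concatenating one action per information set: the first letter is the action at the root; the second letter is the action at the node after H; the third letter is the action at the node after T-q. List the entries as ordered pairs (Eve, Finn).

vs HCa: Finn plays H → Finn plays C at [H] → Eve plays k at [H-C] → (4, 6)
vs HCd: Finn plays H → Finn plays C at [H] → Eve plays k at [H-C] → (4, 6)
vs HEa: Finn plays H → Finn plays E at [H] → Eve plays Hi at [H-E] → (4, 4)
vs HEd: Finn plays H → Finn plays E at [H] → Eve plays Hi at [H-E] → (4, 4)
vs TCa: Finn plays T → Eve plays q at [T] → Finn plays a at [T-q] → (5, 6)
vs TCd: Finn plays T → Eve plays q at [T] → Finn plays d at [T-q] → (1, 6)
vs TEa: Finn plays T → Eve plays q at [T] → Finn plays a at [T-q] → (5, 6)
vs TEd: Finn plays T → Eve plays q at [T] → Finn plays d at [T-q] → (1, 6)

(4,6) (4,6) (4,4) (4,4) (5,6) (1,6) (5,6) (1,6)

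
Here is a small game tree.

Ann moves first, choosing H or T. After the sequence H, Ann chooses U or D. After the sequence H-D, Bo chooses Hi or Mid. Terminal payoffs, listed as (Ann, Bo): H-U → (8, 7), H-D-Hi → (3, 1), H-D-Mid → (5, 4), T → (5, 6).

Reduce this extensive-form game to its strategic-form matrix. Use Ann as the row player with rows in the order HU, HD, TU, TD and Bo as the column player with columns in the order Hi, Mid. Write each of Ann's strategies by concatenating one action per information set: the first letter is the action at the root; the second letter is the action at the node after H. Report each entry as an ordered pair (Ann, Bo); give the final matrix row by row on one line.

HU: (8,7) (8,7) | HD: (3,1) (5,4) | TU: (5,6) (5,6) | TD: (5,6) (5,6)

Row HU: Hi→(8,7), Mid→(8,7)
Row HD: Hi→(3,1), Mid→(5,4)
Row TU: Hi→(5,6), Mid→(5,6)
Row TD: Hi→(5,6), Mid→(5,6)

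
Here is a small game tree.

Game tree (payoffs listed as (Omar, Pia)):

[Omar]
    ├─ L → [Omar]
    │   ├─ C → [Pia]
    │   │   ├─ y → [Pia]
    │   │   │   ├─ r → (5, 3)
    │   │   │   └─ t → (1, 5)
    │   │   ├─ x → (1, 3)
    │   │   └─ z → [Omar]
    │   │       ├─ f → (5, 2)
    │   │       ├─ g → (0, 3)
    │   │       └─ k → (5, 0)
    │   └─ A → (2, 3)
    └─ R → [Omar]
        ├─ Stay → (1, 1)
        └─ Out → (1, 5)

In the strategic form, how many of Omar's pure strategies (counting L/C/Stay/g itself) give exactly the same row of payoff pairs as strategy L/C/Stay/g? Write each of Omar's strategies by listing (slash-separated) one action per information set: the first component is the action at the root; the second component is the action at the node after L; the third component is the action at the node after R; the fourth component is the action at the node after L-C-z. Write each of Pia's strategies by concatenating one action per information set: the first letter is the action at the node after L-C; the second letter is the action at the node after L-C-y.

2

Row for L/C/Stay/g (columns yr, yt, xr, xt, zr, zt): (5,3) (1,5) (1,3) (1,3) (0,3) (0,3).
Under L/C/Stay/g, Omar's choice at the node after R can never be reached regardless of what Pia does, so varying those choices leaves every outcome unchanged.
Holding the reachable choices fixed and varying the unreachable one freely already gives 2 equivalent strategies.
No other strategy reproduces this row, so those 2 are the full class: L/C/Stay/g, L/C/Out/g.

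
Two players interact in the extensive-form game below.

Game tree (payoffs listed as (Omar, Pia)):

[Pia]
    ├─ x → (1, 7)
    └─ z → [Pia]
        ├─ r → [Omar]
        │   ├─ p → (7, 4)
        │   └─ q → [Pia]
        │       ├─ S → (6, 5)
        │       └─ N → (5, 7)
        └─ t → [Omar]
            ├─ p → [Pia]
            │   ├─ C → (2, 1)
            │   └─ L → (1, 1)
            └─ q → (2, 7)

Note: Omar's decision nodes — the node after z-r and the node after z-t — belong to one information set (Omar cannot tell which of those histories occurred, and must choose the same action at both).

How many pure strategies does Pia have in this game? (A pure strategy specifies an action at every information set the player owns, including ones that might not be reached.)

16

Pia owns the root with actions {x, z} — two choices.
Pia owns the node after z with actions {r, t} — two choices.
Pia owns the node after z-r-q with actions {S, N} — two choices.
Pia owns the node after z-t-p with actions {C, L} — two choices.
A pure strategy fixes one action at each information set independently, so the count is the product 2 × 2 × 2 × 2 = 16.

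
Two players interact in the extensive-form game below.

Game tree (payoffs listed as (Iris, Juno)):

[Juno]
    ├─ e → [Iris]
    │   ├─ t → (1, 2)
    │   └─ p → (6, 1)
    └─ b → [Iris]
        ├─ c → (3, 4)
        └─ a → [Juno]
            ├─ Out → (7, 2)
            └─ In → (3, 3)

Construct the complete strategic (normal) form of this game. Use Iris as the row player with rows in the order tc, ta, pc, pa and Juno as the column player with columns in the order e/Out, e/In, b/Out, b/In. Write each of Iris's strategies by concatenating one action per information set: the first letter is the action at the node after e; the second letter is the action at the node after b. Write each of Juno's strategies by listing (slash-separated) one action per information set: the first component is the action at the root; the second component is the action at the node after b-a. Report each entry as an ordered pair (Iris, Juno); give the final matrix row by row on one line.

Row tc: e/Out→(1,2), e/In→(1,2), b/Out→(3,4), b/In→(3,4)
Row ta: e/Out→(1,2), e/In→(1,2), b/Out→(7,2), b/In→(3,3)
Row pc: e/Out→(6,1), e/In→(6,1), b/Out→(3,4), b/In→(3,4)
Row pa: e/Out→(6,1), e/In→(6,1), b/Out→(7,2), b/In→(3,3)

tc: (1,2) (1,2) (3,4) (3,4) | ta: (1,2) (1,2) (7,2) (3,3) | pc: (6,1) (6,1) (3,4) (3,4) | pa: (6,1) (6,1) (7,2) (3,3)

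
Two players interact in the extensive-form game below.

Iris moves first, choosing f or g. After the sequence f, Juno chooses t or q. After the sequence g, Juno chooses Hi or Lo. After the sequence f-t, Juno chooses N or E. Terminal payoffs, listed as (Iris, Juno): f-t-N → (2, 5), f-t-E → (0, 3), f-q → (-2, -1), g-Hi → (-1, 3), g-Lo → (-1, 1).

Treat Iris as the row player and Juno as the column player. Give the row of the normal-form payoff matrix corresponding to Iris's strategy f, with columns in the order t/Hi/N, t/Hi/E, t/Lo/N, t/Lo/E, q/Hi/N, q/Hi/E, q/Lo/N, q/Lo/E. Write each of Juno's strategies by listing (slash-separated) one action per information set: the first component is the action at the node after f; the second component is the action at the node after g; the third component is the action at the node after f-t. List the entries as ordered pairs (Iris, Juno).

vs t/Hi/N: Iris plays f → Juno plays t at [f] → Juno plays N at [f-t] → (2, 5)
vs t/Hi/E: Iris plays f → Juno plays t at [f] → Juno plays E at [f-t] → (0, 3)
vs t/Lo/N: Iris plays f → Juno plays t at [f] → Juno plays N at [f-t] → (2, 5)
vs t/Lo/E: Iris plays f → Juno plays t at [f] → Juno plays E at [f-t] → (0, 3)
vs q/Hi/N: Iris plays f → Juno plays q at [f] → (-2, -1)
vs q/Hi/E: Iris plays f → Juno plays q at [f] → (-2, -1)
vs q/Lo/N: Iris plays f → Juno plays q at [f] → (-2, -1)
vs q/Lo/E: Iris plays f → Juno plays q at [f] → (-2, -1)

(2,5) (0,3) (2,5) (0,3) (-2,-1) (-2,-1) (-2,-1) (-2,-1)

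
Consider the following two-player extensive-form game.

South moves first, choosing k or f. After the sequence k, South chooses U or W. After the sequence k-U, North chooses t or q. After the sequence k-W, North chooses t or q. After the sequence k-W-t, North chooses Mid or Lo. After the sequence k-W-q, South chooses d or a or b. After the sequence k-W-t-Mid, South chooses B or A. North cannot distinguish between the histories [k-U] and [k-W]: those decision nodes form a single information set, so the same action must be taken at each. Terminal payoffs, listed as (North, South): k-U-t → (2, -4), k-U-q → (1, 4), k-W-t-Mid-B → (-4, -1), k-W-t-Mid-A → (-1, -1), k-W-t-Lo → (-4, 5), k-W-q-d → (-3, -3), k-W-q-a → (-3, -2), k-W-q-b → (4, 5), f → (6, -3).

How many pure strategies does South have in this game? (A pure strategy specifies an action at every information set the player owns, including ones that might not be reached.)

South owns the root with actions {k, f} — two choices.
South owns the node after k with actions {U, W} — two choices.
South owns the node after k-W-q with actions {d, a, b} — three choices.
South owns the node after k-W-t-Mid with actions {B, A} — two choices.
A pure strategy fixes one action at each information set independently, so the count is the product 2 × 2 × 3 × 2 = 24.
(For reference, North has 4 pure strategies, giving a 24×4 normal-form matrix.)

24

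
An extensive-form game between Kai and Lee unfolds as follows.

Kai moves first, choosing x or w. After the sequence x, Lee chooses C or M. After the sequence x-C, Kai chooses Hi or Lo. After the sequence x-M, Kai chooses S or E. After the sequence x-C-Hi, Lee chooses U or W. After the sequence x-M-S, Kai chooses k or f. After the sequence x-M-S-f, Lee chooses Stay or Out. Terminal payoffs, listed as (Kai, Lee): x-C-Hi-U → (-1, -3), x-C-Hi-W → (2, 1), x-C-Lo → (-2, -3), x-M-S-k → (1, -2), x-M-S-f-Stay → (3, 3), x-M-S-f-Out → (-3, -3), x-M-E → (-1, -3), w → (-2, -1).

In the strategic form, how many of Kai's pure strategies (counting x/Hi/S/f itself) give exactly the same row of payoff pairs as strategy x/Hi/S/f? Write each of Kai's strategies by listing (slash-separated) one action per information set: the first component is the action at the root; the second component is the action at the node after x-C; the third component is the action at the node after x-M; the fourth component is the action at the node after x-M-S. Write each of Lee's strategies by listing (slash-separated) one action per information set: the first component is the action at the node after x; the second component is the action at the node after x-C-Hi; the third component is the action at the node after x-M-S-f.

1

Row for x/Hi/S/f (columns C/U/Stay, C/U/Out, C/W/Stay, C/W/Out, M/U/Stay, M/U/Out, M/W/Stay, M/W/Out): (-1,-3) (-1,-3) (2,1) (2,1) (3,3) (-3,-3) (3,3) (-3,-3).
Every one of Kai's information sets is on the play path for some reply by Lee when Kai follows x/Hi/S/f.
Changing the action at any of them therefore changes at least one column, so only x/Hi/S/f itself gives this row.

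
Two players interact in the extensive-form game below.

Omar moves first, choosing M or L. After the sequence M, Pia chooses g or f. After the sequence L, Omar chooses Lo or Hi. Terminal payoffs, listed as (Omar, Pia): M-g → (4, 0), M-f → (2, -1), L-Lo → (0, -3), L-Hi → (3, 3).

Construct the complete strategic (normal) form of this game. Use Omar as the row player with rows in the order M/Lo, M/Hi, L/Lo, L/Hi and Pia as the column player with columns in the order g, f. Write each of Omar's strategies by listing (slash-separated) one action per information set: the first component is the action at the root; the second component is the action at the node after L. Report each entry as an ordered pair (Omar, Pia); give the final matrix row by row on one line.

            g        f
M/Lo    (4,0)   (2,-1)
M/Hi    (4,0)   (2,-1)
L/Lo   (0,-3)   (0,-3)
L/Hi    (3,3)    (3,3)

M/Lo: (4,0) (2,-1) | M/Hi: (4,0) (2,-1) | L/Lo: (0,-3) (0,-3) | L/Hi: (3,3) (3,3)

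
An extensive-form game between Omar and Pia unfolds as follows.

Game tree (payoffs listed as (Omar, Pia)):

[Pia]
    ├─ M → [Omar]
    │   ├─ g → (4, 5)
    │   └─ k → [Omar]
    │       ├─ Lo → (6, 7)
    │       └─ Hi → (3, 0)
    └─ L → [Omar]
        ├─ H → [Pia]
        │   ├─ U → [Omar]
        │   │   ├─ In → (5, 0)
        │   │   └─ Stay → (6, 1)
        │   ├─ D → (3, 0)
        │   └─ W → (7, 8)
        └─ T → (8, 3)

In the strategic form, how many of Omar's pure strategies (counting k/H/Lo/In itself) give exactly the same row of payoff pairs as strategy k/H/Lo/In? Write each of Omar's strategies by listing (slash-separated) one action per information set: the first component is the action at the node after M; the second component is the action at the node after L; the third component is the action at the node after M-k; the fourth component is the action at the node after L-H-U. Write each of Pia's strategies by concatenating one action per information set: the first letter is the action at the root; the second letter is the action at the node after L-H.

Row for k/H/Lo/In (columns MU, MD, MW, LU, LD, LW): (6,7) (6,7) (6,7) (5,0) (3,0) (7,8).
Every one of Omar's information sets is on the play path for some reply by Pia when Omar follows k/H/Lo/In.
Changing the action at any of them therefore changes at least one column, so only k/H/Lo/In itself gives this row.

1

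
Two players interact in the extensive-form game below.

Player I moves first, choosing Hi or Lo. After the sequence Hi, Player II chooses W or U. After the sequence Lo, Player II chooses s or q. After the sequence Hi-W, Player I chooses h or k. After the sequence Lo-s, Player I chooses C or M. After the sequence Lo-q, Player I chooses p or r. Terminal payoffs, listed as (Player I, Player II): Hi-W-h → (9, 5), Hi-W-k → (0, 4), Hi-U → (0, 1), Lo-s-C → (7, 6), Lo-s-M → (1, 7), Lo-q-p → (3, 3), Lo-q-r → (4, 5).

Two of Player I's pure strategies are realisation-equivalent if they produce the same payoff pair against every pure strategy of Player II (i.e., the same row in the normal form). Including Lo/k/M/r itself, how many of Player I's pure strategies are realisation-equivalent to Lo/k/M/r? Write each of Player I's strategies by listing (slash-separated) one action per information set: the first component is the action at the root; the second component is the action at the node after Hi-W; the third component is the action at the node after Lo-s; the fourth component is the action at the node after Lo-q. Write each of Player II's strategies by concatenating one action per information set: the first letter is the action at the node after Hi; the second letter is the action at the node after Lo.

2

Row for Lo/k/M/r (columns Ws, Wq, Us, Uq): (1,7) (4,5) (1,7) (4,5).
Under Lo/k/M/r, Player I's choice at the node after Hi-W can never be reached regardless of what Player II does, so varying those choices leaves every outcome unchanged.
Holding the reachable choices fixed and varying the unreachable one freely already gives 2 equivalent strategies.
No other strategy reproduces this row, so those 2 are the full class: Lo/h/M/r, Lo/k/M/r.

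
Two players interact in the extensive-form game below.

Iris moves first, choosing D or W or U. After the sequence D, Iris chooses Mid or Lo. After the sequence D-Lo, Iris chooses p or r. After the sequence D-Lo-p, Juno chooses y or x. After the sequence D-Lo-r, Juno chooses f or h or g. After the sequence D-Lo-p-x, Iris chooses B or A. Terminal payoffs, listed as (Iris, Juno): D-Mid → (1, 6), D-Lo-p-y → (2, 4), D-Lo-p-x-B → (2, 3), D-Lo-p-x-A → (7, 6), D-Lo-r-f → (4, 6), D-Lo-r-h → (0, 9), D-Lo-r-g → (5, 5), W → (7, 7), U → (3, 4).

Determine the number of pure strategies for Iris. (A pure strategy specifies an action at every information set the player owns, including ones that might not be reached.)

24

Iris owns the root with actions {D, W, U} — three choices.
Iris owns the node after D with actions {Mid, Lo} — two choices.
Iris owns the node after D-Lo with actions {p, r} — two choices.
Iris owns the node after D-Lo-p-x with actions {B, A} — two choices.
A pure strategy fixes one action at each information set independently, so the count is the product 3 × 2 × 2 × 2 = 24.
(For reference, Juno has 6 pure strategies, giving a 24×6 normal-form matrix.)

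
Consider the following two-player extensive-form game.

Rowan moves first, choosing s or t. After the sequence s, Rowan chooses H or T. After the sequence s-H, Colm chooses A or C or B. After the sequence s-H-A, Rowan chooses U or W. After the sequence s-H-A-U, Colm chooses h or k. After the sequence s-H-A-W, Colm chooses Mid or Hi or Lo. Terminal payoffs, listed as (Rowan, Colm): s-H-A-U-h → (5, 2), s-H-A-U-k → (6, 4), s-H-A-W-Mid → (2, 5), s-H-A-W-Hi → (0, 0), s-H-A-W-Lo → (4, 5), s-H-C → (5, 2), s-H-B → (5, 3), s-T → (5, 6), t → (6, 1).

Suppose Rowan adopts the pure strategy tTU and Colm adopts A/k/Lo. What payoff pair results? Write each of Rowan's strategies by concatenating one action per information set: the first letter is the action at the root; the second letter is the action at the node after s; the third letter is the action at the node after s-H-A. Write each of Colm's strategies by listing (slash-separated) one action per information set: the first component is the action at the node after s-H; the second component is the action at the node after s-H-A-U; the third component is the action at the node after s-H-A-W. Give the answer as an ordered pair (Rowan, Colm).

Trace the play path from the root:
  Rowan plays t
→ terminal payoff (6, 1).
(Rowan's choice at the node after s is never reached on this path, so it doesn't affect the outcome.)

(6, 1)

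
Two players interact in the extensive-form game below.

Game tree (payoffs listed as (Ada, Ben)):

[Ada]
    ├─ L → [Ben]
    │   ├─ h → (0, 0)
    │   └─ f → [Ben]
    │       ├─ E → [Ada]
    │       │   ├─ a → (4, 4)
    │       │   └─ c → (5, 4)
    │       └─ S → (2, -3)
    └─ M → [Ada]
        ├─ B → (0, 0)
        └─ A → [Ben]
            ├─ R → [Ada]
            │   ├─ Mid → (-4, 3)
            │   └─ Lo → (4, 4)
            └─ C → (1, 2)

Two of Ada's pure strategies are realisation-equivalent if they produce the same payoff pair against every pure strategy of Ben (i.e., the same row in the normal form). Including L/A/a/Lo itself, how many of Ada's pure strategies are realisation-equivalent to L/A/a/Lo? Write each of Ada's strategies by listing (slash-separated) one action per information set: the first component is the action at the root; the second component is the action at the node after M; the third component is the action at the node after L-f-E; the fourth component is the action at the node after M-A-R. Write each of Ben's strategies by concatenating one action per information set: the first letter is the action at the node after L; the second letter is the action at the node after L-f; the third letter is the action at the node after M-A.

4

Row for L/A/a/Lo (columns hER, hEC, hSR, hSC, fER, fEC, fSR, fSC): (0,0) (0,0) (0,0) (0,0) (4,4) (4,4) (2,-3) (2,-3).
Under L/A/a/Lo, Ada's choice at the node after M and at the node after M-A-R can never be reached regardless of what Ben does, so varying those choices leaves every outcome unchanged.
Holding the reachable choices fixed and varying the unreachable ones freely already gives 2 × 2 = 4 equivalent strategies.
No other strategy reproduces this row, so those 4 are the full class: L/B/a/Mid, L/B/a/Lo, L/A/a/Mid, L/A/a/Lo.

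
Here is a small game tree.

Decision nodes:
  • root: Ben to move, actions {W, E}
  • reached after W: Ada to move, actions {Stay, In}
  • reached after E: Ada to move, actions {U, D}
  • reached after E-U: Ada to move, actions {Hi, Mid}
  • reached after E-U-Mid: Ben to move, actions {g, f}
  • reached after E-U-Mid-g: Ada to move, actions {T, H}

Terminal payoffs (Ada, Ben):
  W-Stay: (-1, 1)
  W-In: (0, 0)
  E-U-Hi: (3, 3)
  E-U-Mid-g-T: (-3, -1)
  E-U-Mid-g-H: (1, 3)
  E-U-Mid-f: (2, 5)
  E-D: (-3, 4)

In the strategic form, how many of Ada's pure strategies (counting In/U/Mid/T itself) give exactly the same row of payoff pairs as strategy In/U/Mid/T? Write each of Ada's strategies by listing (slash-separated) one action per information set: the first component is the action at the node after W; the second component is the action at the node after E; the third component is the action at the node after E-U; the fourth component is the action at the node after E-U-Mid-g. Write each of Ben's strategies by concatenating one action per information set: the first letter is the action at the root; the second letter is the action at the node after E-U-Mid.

1

Row for In/U/Mid/T (columns Wg, Wf, Eg, Ef): (0,0) (0,0) (-3,-1) (2,5).
Every one of Ada's information sets is on the play path for some reply by Ben when Ada follows In/U/Mid/T.
Changing the action at any of them therefore changes at least one column, so only In/U/Mid/T itself gives this row.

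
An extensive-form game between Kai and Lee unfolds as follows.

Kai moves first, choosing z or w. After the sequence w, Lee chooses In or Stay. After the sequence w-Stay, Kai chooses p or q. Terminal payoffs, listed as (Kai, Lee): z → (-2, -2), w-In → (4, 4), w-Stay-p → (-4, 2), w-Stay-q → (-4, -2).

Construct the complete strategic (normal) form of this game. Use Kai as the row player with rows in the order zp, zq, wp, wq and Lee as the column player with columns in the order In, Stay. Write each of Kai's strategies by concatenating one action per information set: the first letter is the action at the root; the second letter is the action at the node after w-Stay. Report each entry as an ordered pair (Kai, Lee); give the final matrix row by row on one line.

Row zp: In→(-2,-2), Stay→(-2,-2)
Row zq: In→(-2,-2), Stay→(-2,-2)
Row wp: In→(4,4), Stay→(-4,2)
Row wq: In→(4,4), Stay→(-4,-2)

zp: (-2,-2) (-2,-2) | zq: (-2,-2) (-2,-2) | wp: (4,4) (-4,2) | wq: (4,4) (-4,-2)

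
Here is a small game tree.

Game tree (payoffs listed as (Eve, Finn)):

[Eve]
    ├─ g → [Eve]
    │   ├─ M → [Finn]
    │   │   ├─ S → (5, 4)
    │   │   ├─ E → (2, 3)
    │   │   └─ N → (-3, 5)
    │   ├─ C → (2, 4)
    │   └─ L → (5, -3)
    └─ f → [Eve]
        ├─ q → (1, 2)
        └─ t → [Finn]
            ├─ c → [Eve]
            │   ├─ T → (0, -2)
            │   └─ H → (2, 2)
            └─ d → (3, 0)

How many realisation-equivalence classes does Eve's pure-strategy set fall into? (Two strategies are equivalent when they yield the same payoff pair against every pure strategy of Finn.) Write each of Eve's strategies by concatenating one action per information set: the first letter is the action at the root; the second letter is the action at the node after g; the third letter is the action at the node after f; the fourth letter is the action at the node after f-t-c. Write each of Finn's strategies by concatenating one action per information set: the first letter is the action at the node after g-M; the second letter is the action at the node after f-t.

6

Eve has 24 pure strategies: gMqT, gMqH, gMtT, gMtH, gCqT, gCqH, gCtT, gCtH, gLqT, gLqH, gLtT, gLtH, fMqT, fMqH, fMtT, fMtH, fCqT, fCqH, fCtT, fCtH, fLqT, fLqH, fLtT, fLtH. Columns: Sc, Sd, Ec, Ed, Nc, Nd.
{gMqT, gMqH, gMtT, gMtH} → row (5,4) (5,4) (2,3) (2,3) (-3,5) (-3,5)
{gCqT, gCqH, gCtT, gCtH} → row (2,4) (2,4) (2,4) (2,4) (2,4) (2,4)
{gLqT, gLqH, gLtT, gLtH} → row (5,-3) (5,-3) (5,-3) (5,-3) (5,-3) (5,-3)
{fMqT, fMqH, fCqT, fCqH, fLqT, fLqH} → row (1,2) (1,2) (1,2) (1,2) (1,2) (1,2)
{fMtT, fCtT, fLtT} → row (0,-2) (3,0) (0,-2) (3,0) (0,-2) (3,0)
{fMtH, fCtH, fLtH} → row (2,2) (3,0) (2,2) (3,0) (2,2) (3,0)
That's 6 distinct rows out of 24 strategies.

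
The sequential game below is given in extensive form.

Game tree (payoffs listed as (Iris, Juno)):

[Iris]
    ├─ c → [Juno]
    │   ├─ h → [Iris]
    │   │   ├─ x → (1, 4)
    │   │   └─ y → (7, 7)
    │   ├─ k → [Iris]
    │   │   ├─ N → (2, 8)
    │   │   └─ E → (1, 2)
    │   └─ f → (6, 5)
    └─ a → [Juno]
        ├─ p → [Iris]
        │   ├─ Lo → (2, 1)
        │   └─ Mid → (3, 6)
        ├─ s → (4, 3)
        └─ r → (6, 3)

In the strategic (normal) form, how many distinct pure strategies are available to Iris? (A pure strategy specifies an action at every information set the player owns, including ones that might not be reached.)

16

Iris owns the root with actions {c, a} — two choices.
Iris owns the node after c-h with actions {x, y} — two choices.
Iris owns the node after c-k with actions {N, E} — two choices.
Iris owns the node after a-p with actions {Lo, Mid} — two choices.
A pure strategy fixes one action at each information set independently, so the count is the product 2 × 2 × 2 × 2 = 16.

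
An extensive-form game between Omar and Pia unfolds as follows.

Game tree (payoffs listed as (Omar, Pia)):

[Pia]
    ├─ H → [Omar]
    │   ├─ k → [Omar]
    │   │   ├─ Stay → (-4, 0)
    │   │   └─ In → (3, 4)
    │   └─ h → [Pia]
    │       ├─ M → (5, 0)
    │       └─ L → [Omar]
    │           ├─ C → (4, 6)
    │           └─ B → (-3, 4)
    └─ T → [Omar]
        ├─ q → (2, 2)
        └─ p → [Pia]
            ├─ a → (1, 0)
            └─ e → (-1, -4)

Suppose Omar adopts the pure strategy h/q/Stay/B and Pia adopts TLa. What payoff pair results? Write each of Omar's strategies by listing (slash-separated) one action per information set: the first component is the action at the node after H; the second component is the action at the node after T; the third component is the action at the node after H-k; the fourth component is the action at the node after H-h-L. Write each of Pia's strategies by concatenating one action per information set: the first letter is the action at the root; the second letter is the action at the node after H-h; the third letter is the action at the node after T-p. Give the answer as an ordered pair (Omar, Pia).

(2, 2)

Trace the play path from the root:
  Pia plays T
  Omar plays q at [T]
→ terminal payoff (2, 2).
(Omar's choice at the node after H is never reached on this path, so it doesn't affect the outcome.)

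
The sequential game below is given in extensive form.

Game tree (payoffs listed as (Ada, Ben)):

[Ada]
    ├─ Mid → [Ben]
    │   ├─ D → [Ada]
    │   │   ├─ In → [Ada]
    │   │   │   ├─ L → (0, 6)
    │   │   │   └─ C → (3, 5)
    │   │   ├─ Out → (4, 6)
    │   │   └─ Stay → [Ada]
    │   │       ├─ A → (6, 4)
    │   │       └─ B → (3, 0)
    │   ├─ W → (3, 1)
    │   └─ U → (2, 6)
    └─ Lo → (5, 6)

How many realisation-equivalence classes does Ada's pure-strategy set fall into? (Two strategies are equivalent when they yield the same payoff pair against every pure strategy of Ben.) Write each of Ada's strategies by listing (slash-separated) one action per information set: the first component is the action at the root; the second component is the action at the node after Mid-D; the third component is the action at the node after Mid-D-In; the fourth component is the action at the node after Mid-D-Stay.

6

Ada has 24 pure strategies: Mid/In/L/A, Mid/In/L/B, Mid/In/C/A, Mid/In/C/B, Mid/Out/L/A, Mid/Out/L/B, Mid/Out/C/A, Mid/Out/C/B, Mid/Stay/L/A, Mid/Stay/L/B, Mid/Stay/C/A, Mid/Stay/C/B, Lo/In/L/A, Lo/In/L/B, Lo/In/C/A, Lo/In/C/B, Lo/Out/L/A, Lo/Out/L/B, Lo/Out/C/A, Lo/Out/C/B, Lo/Stay/L/A, Lo/Stay/L/B, Lo/Stay/C/A, Lo/Stay/C/B. Columns: D, W, U.
{Mid/In/L/A, Mid/In/L/B} → row (0,6) (3,1) (2,6)
{Mid/In/C/A, Mid/In/C/B} → row (3,5) (3,1) (2,6)
{Mid/Out/L/A, Mid/Out/L/B, Mid/Out/C/A, Mid/Out/C/B} → row (4,6) (3,1) (2,6)
{Mid/Stay/L/A, Mid/Stay/C/A} → row (6,4) (3,1) (2,6)
{Mid/Stay/L/B, Mid/Stay/C/B} → row (3,0) (3,1) (2,6)
{Lo/In/L/A, Lo/In/L/B, Lo/In/C/A, Lo/In/C/B, Lo/Out/L/A, Lo/Out/L/B, Lo/Out/C/A, Lo/Out/C/B, Lo/Stay/L/A, Lo/Stay/L/B, Lo/Stay/C/A, Lo/Stay/C/B} → row (5,6) (5,6) (5,6)
That's 6 distinct rows out of 24 strategies.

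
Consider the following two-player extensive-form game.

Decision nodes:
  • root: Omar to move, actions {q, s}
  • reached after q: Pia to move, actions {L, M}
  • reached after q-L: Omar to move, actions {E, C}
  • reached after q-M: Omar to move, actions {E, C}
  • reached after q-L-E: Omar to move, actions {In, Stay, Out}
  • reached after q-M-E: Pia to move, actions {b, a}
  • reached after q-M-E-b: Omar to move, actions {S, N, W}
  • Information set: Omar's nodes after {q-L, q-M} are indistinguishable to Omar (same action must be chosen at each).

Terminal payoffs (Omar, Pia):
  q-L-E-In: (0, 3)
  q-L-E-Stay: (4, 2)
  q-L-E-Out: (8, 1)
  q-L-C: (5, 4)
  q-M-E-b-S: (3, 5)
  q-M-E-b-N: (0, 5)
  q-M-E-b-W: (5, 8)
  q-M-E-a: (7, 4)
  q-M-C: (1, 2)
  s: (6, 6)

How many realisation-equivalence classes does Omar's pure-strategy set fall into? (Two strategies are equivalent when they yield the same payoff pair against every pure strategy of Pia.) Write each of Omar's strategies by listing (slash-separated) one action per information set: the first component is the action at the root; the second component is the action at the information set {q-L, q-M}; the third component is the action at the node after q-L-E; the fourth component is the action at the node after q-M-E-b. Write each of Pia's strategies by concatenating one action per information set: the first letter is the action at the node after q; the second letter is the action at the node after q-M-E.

Omar has 36 pure strategies: q/E/In/S, q/E/In/N, q/E/In/W, q/E/Stay/S, q/E/Stay/N, q/E/Stay/W, q/E/Out/S, q/E/Out/N, q/E/Out/W, q/C/In/S, q/C/In/N, q/C/In/W, q/C/Stay/S, q/C/Stay/N, q/C/Stay/W, q/C/Out/S, q/C/Out/N, q/C/Out/W, s/E/In/S, s/E/In/N, s/E/In/W, s/E/Stay/S, s/E/Stay/N, s/E/Stay/W, s/E/Out/S, s/E/Out/N, s/E/Out/W, s/C/In/S, s/C/In/N, s/C/In/W, s/C/Stay/S, s/C/Stay/N, s/C/Stay/W, s/C/Out/S, s/C/Out/N, s/C/Out/W. Columns: Lb, La, Mb, Ma.
{q/E/In/S} → row (0,3) (0,3) (3,5) (7,4)
{q/E/In/N} → row (0,3) (0,3) (0,5) (7,4)
{q/E/In/W} → row (0,3) (0,3) (5,8) (7,4)
{q/E/Stay/S} → row (4,2) (4,2) (3,5) (7,4)
{q/E/Stay/N} → row (4,2) (4,2) (0,5) (7,4)
{q/E/Stay/W} → row (4,2) (4,2) (5,8) (7,4)
{q/E/Out/S} → row (8,1) (8,1) (3,5) (7,4)
{q/E/Out/N} → row (8,1) (8,1) (0,5) (7,4)
{q/E/Out/W} → row (8,1) (8,1) (5,8) (7,4)
{q/C/In/S, q/C/In/N, q/C/In/W, q/C/Stay/S, q/C/Stay/N, q/C/Stay/W, q/C/Out/S, q/C/Out/N, q/C/Out/W} → row (5,4) (5,4) (1,2) (1,2)
{s/E/In/S, s/E/In/N, s/E/In/W, s/E/Stay/S, s/E/Stay/N, s/E/Stay/W, s/E/Out/S, s/E/Out/N, s/E/Out/W, s/C/In/S, s/C/In/N, s/C/In/W, s/C/Stay/S, s/C/Stay/N, s/C/Stay/W, s/C/Out/S, s/C/Out/N, s/C/Out/W} → row (6,6) (6,6) (6,6) (6,6)
That's 11 distinct rows out of 36 strategies.

11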